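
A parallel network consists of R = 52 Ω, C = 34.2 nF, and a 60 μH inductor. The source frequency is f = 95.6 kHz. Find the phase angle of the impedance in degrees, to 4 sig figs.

ω = 2πf = 600700 rad/s
X_L = ωL = 36.04 Ω
X_C = 1/(ωC) = 48.68 Ω
Parallel: admittances add. Y = 1/R + 1/(jωL) + jωC
Y = (0.01923 − j0.007204) S
|Y| = 0.02054 S → |Z| = 1/|Y| = 48.70 Ω, ∠Z = −∠Y = 20.54°

20.54°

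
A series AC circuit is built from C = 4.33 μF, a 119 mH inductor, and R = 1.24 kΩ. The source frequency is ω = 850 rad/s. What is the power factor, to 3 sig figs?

0.991

X_L = ωL = 101 Ω
X_C = 1/(ωC) = 272 Ω
Net reactance X = X_L − X_C = -171 Ω
Z = 1240 − j171 Ω
|Z| = √(1240² + 171²) = 1250 Ω
∠Z = arctan(-171/1240) = -7.83°
cos φ = cos(-7.83°) = 0.991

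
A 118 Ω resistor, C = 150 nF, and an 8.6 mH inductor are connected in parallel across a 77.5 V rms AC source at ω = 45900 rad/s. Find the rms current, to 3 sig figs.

X_L = ωL = 395 Ω
X_C = 1/(ωC) = 145 Ω
Parallel: admittances add. Y = 1/R + 1/(jωL) + jωC
Y = (0.00847 + j0.00435) S
|Y| = 0.00953 S → |Z| = 1/|Y| = 105 Ω, ∠Z = −∠Y = -27.2°
I = V/|Z| = 77.5/105 = 738 mA

738 mA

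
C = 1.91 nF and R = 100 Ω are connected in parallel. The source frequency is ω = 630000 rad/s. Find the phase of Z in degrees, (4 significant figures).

-6.861°

X_C = 1/(ωC) = 831.0 Ω
Parallel: admittances add. Y = 1/R + jωC
Y = (0.01000 + j0.001203) S
|Y| = 0.01007 S → |Z| = 1/|Y| = 99.28 Ω, ∠Z = −∠Y = -6.861°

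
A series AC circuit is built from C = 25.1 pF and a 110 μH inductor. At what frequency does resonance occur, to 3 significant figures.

3.03 MHz

ω₀ = 1/√(LC) = 1/√(0.00011 × 2.51e-11) = 1.903e+07 rad/s
f₀ = ω₀/(2π) = 3.03 MHz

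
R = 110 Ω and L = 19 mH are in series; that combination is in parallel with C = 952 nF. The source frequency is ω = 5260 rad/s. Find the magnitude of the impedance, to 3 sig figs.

X_L = ωL = 99.9 Ω
X_C = 1/(ωC) = 200 Ω
Branch 1 (R+jX_L): Z₁ = 110 + j99.9 Ω, |Z₁| = 149 Ω
Branch 2 (−jX_C): Z₂ = −j200 Ω
Parallel: Z = Z₁Z₂/(Z₁+Z₂), |Z| = 200 Ω, ∠Z = -5.54°

200 Ω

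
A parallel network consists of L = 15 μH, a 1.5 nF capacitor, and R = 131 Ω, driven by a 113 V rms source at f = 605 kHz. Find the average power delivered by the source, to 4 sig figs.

ω = 2πf = 3.801e+06 rad/s
X_L = ωL = 57.02 Ω
X_C = 1/(ωC) = 175.4 Ω
Parallel: admittances add. Y = 1/R + 1/(jωL) + jωC
Y = (0.007634 − j0.01184) S
|Y| = 0.01408 S → |Z| = 1/|Y| = 71.00 Ω, ∠Z = −∠Y = 57.18°
I = V/|Z| = 1.591 A
P = VI cos φ = 113 × 1.591 × cos(57.18°) = 97.47 W

97.47 W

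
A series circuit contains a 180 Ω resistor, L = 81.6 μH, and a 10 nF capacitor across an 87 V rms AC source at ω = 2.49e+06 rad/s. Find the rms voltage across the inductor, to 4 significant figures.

72.79 V

X_L = ωL = 203.2 Ω
X_C = 1/(ωC) = 40.16 Ω
Net reactance X = X_L − X_C = 163.0 Ω
Z = 180.0 + j163.0 Ω
|Z| = √(180.0² + 163.0²) = 242.9 Ω
I = V/|Z| = 358.2 mA
V_L = I·|Z_L| = 0.3582 × 203.2 = 72.79 V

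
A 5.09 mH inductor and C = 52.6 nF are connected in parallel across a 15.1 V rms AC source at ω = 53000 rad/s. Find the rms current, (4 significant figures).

13.88 mA

X_L = ωL = 269.8 Ω
X_C = 1/(ωC) = 358.7 Ω
Parallel: admittances add. Y = 1/(jωL) + jωC
Y = (0 − j0.0009191) S
|Y| = 0.0009191 S → |Z| = 1/|Y| = 1088 Ω, ∠Z = −∠Y = 90.00°
I = V/|Z| = 15.1/1088 = 13.88 mA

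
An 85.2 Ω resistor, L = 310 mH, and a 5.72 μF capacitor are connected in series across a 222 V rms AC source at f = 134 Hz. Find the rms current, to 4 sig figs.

2.208 A

ω = 2πf = 841.9 rad/s
X_L = ωL = 261.0 Ω
X_C = 1/(ωC) = 207.6 Ω
Net reactance X = X_L − X_C = 53.36 Ω
Z = 85.20 + j53.36 Ω
|Z| = √(85.20² + 53.36²) = 100.5 Ω
I = V/|Z| = 222/100.5 = 2.208 A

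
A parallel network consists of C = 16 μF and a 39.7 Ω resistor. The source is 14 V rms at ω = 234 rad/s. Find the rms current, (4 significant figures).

X_C = 1/(ωC) = 267.1 Ω
Parallel: admittances add. Y = 1/R + jωC
Y = (0.02519 + j0.003744) S
|Y| = 0.02547 S → |Z| = 1/|Y| = 39.27 Ω, ∠Z = −∠Y = -8.454°
I = V/|Z| = 14/39.27 = 356.5 mA

356.5 mA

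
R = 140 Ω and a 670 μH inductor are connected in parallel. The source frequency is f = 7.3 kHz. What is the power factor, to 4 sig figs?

0.2144

ω = 2πf = 45870 rad/s
X_L = ωL = 30.73 Ω
Parallel: admittances add. Y = 1/R + 1/(jωL)
Y = (0.007143 − j0.03254) S
|Y| = 0.03332 S → |Z| = 1/|Y| = 30.02 Ω, ∠Z = −∠Y = 77.62°
cos φ = cos(77.62°) = 0.2144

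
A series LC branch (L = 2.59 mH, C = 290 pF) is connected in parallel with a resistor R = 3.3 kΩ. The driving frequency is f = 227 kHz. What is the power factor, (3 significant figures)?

0.361

ω = 2πf = 1.426e+06 rad/s
X_L = ωL = 3690 Ω
X_C = 1/(ωC) = 2420 Ω
Branch 1: Z₁ = R = 3300 Ω
Branch 2 (series LC): Z₂ = j(X_L − X_C) = j1280 Ω
Parallel: Z = Z₁Z₂/(Z₁+Z₂), |Z| = 1190 Ω, ∠Z = 68.9°
cos φ = cos(68.9°) = 0.361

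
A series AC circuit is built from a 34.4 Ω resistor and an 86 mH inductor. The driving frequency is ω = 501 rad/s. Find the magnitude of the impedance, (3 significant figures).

55.1 Ω

X_L = ωL = 43.1 Ω
Z = 34.4 + j43.1 Ω
|Z| = √(34.4² + 43.1²) = 55.1 Ω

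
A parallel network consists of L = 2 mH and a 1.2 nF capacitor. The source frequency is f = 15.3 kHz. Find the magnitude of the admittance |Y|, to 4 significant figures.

5.086 mS

ω = 2πf = 96130 rad/s
X_L = ωL = 192.3 Ω
X_C = 1/(ωC) = 8669 Ω
Parallel: admittances add. Y = 1/(jωL) + jωC
Y = (0 − j0.005086) S
|Y| = 0.005086 S → |Z| = 1/|Y| = 196.6 Ω, ∠Z = −∠Y = 90.00°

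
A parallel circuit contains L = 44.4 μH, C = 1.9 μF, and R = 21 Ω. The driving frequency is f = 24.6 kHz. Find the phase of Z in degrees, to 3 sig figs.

-72.2°

ω = 2πf = 154600 rad/s
X_L = ωL = 6.86 Ω
X_C = 1/(ωC) = 3.41 Ω
Parallel: admittances add. Y = 1/R + 1/(jωL) + jωC
Y = (0.0476 + j0.148) S
|Y| = 0.155 S → |Z| = 1/|Y| = 6.43 Ω, ∠Z = −∠Y = -72.2°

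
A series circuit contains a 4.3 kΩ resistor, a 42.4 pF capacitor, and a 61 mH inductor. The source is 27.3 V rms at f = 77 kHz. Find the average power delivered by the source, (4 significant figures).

8.248 mW

ω = 2πf = 483800 rad/s
X_L = ωL = 29510 Ω
X_C = 1/(ωC) = 48750 Ω
Net reactance X = X_L − X_C = -19240 Ω
Z = 4300 − j19240 Ω
|Z| = √(4300² + 19240²) = 19710 Ω
∠Z = arctan(-19240/4300) = -77.40°
I = V/|Z| = 1.385 mA
P = VI cos φ = 27.3 × 0.001385 × cos(-77.40°) = 8.248 mW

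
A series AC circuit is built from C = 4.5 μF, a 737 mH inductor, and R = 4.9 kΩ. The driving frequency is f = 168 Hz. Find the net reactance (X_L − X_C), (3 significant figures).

ω = 2πf = 1056 rad/s
X_L = ωL = 778 Ω
X_C = 1/(ωC) = 211 Ω
X = 778 − 211 = 567 Ω

567 Ω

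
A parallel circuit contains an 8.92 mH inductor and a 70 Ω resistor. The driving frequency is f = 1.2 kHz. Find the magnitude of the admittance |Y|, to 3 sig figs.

ω = 2πf = 7540 rad/s
X_L = ωL = 67.3 Ω
Parallel: admittances add. Y = 1/R + 1/(jωL)
Y = (0.0143 − j0.0149) S
|Y| = 0.0206 S → |Z| = 1/|Y| = 48.5 Ω, ∠Z = −∠Y = 46.1°

20.6 mS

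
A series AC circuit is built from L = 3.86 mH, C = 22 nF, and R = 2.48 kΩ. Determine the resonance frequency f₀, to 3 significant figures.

ω₀ = 1/√(LC) = 1/√(0.00386 × 2.2e-08) = 108500 rad/s
f₀ = ω₀/(2π) = 17.3 kHz

17.3 kHz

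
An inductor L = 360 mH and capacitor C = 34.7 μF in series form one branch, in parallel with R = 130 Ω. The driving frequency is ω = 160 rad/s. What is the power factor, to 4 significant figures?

0.6858

X_L = ωL = 57.60 Ω
X_C = 1/(ωC) = 180.1 Ω
Branch 1: Z₁ = R = 130.0 Ω
Branch 2 (series LC): Z₂ = j(X_L − X_C) = −j122.5 Ω
Parallel: Z = Z₁Z₂/(Z₁+Z₂), |Z| = 89.16 Ω, ∠Z = -46.70°
cos φ = cos(-46.70°) = 0.6858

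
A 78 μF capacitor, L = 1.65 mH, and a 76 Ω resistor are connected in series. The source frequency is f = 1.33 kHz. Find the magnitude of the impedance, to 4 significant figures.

76.98 Ω

ω = 2πf = 8357 rad/s
X_L = ωL = 13.79 Ω
X_C = 1/(ωC) = 1.534 Ω
Net reactance X = X_L − X_C = 12.25 Ω
Z = 76.00 + j12.25 Ω
|Z| = √(76.00² + 12.25²) = 76.98 Ω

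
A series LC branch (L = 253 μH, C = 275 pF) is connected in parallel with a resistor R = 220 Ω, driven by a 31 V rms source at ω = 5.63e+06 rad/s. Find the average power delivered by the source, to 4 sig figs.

4.368 W

X_L = ωL = 1424 Ω
X_C = 1/(ωC) = 645.9 Ω
Branch 1: Z₁ = R = 220.0 Ω
Branch 2 (series LC): Z₂ = j(X_L − X_C) = j778.5 Ω
Parallel: Z = Z₁Z₂/(Z₁+Z₂), |Z| = 211.7 Ω, ∠Z = 15.78°
I = V/|Z| = 146.4 mA
P = VI cos φ = 31 × 0.1464 × cos(15.78°) = 4.368 W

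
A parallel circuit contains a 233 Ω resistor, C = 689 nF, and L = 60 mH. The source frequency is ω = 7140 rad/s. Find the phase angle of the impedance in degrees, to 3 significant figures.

-31.1°

X_L = ωL = 428 Ω
X_C = 1/(ωC) = 203 Ω
Parallel: admittances add. Y = 1/R + 1/(jωL) + jωC
Y = (0.00429 + j0.00259) S
|Y| = 0.00501 S → |Z| = 1/|Y| = 200 Ω, ∠Z = −∠Y = -31.1°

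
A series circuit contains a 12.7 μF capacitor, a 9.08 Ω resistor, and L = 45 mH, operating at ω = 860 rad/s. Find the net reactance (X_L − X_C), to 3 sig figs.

-52.9 Ω

X_L = ωL = 38.7 Ω
X_C = 1/(ωC) = 91.6 Ω
X = 38.7 − 91.6 = -52.9 Ω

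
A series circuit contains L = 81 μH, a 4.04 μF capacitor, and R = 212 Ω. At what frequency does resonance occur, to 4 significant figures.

ω₀ = 1/√(LC) = 1/√(8.1e-05 × 4.04e-06) = 55280 rad/s
f₀ = ω₀/(2π) = 8.798 kHz

8.798 kHz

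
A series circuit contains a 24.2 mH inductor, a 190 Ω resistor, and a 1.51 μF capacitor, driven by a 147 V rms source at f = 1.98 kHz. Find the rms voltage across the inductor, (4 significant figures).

141.7 V

ω = 2πf = 12440 rad/s
X_L = ωL = 301.1 Ω
X_C = 1/(ωC) = 53.23 Ω
Net reactance X = X_L − X_C = 247.8 Ω
Z = 190.0 + j247.8 Ω
|Z| = √(190.0² + 247.8²) = 312.3 Ω
I = V/|Z| = 470.7 mA
V_L = I·|Z_L| = 0.4707 × 301.1 = 141.7 V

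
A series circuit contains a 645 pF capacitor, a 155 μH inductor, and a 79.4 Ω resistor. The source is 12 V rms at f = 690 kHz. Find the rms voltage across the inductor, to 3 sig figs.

ω = 2πf = 4.335e+06 rad/s
X_L = ωL = 672 Ω
X_C = 1/(ωC) = 358 Ω
Net reactance X = X_L − X_C = 314 Ω
Z = 79.4 + j314 Ω
|Z| = √(79.4² + 314²) = 324 Ω
I = V/|Z| = 37.0 mA
V_L = I·|Z_L| = 0.0370 × 672 = 24.9 V

24.9 V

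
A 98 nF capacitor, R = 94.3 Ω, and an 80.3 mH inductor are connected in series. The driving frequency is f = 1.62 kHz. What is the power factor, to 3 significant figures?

0.454

ω = 2πf = 10180 rad/s
X_L = ωL = 817 Ω
X_C = 1/(ωC) = 1000 Ω
Net reactance X = X_L − X_C = -185 Ω
Z = 94.3 − j185 Ω
|Z| = √(94.3² + 185²) = 208 Ω
∠Z = arctan(-185/94.3) = -63.0°
cos φ = cos(-63.0°) = 0.454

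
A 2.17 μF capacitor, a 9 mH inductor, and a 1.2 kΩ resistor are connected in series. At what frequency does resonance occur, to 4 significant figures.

1.139 kHz

ω₀ = 1/√(LC) = 1/√(0.009 × 2.17e-06) = 7156 rad/s
f₀ = ω₀/(2π) = 1.139 kHz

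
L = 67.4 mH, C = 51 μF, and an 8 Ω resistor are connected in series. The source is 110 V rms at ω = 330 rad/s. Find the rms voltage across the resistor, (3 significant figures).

X_L = ωL = 22.2 Ω
X_C = 1/(ωC) = 59.4 Ω
Net reactance X = X_L − X_C = -37.2 Ω
Z = 8.00 − j37.2 Ω
|Z| = √(8.00² + 37.2²) = 38.0 Ω
I = V/|Z| = 2.89 A
V_R = I·|Z_R| = 2.89 × 8.00 = 23.1 V

23.1 V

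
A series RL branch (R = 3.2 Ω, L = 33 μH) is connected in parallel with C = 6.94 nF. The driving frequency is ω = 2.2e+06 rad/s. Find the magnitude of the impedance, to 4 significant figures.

610.9 Ω

X_L = ωL = 72.60 Ω
X_C = 1/(ωC) = 65.50 Ω
Branch 1 (R+jX_L): Z₁ = 3.200 + j72.60 Ω, |Z₁| = 72.67 Ω
Branch 2 (−jX_C): Z₂ = −j65.50 Ω
Parallel: Z = Z₁Z₂/(Z₁+Z₂), |Z| = 610.9 Ω, ∠Z = -68.27°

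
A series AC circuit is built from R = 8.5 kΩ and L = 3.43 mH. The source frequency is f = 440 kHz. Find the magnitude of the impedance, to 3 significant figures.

ω = 2πf = 2.765e+06 rad/s
X_L = ωL = 9480 Ω
Z = 8500 + j9480 Ω
|Z| = √(8500² + 9480²) = 12700 Ω

12700 Ω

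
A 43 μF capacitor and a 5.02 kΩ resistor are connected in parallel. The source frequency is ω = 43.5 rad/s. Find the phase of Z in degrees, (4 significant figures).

X_C = 1/(ωC) = 534.6 Ω
Parallel: admittances add. Y = 1/R + jωC
Y = (0.0001992 + j0.001870) S
|Y| = 0.001881 S → |Z| = 1/|Y| = 531.6 Ω, ∠Z = −∠Y = -83.92°

-83.92°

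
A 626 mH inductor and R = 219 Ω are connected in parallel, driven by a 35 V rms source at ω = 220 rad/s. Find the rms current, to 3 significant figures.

X_L = ωL = 138 Ω
Parallel: admittances add. Y = 1/R + 1/(jωL)
Y = (0.00457 − j0.00726) S
|Y| = 0.00858 S → |Z| = 1/|Y| = 117 Ω, ∠Z = −∠Y = 57.8°
I = V/|Z| = 35/117 = 300 mA

300 mA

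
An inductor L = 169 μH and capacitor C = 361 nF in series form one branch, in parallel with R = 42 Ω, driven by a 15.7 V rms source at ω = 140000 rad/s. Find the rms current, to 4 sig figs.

X_L = ωL = 23.66 Ω
X_C = 1/(ωC) = 19.79 Ω
Branch 1: Z₁ = R = 42.00 Ω
Branch 2 (series LC): Z₂ = j(X_L − X_C) = j3.874 Ω
Parallel: Z = Z₁Z₂/(Z₁+Z₂), |Z| = 3.857 Ω, ∠Z = 84.73°
I = V/|Z| = 15.7/3.857 = 4.070 A

4.070 A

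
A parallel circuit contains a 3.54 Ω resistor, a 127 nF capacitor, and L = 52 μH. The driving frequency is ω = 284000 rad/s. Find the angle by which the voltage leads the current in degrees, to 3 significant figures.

X_L = ωL = 14.8 Ω
X_C = 1/(ωC) = 27.7 Ω
Parallel: admittances add. Y = 1/R + 1/(jωL) + jωC
Y = (0.282 − j0.0316) S
|Y| = 0.284 S → |Z| = 1/|Y| = 3.52 Ω, ∠Z = −∠Y = 6.39°

6.39°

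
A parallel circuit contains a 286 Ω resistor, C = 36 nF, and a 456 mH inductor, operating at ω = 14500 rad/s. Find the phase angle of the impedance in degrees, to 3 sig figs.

X_L = ωL = 6610 Ω
X_C = 1/(ωC) = 1920 Ω
Parallel: admittances add. Y = 1/R + 1/(jωL) + jωC
Y = (0.00350 + j0.000371) S
|Y| = 0.00352 S → |Z| = 1/|Y| = 284 Ω, ∠Z = −∠Y = -6.05°

-6.05°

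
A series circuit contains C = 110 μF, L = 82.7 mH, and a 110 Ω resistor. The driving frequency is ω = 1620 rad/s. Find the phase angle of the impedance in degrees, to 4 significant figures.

49.41°

X_L = ωL = 134.0 Ω
X_C = 1/(ωC) = 5.612 Ω
Net reactance X = X_L − X_C = 128.4 Ω
Z = 110.0 + j128.4 Ω
|Z| = √(110.0² + 128.4²) = 169.0 Ω
∠Z = arctan(128.4/110.0) = 49.41°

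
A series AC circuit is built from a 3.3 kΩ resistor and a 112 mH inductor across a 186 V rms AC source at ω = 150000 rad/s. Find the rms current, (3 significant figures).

10.9 mA

X_L = ωL = 16800 Ω
Z = 3300 + j16800 Ω
|Z| = √(3300² + 16800²) = 17100 Ω
I = V/|Z| = 186/17100 = 10.9 mA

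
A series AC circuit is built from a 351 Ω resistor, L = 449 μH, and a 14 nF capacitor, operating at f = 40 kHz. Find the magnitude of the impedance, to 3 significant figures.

391 Ω

ω = 2πf = 251300 rad/s
X_L = ωL = 113 Ω
X_C = 1/(ωC) = 284 Ω
Net reactance X = X_L − X_C = -171 Ω
Z = 351 − j171 Ω
|Z| = √(351² + 171²) = 391 Ω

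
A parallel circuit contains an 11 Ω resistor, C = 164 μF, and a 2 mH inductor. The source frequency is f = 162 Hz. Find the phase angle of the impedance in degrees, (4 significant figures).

ω = 2πf = 1018 rad/s
X_L = ωL = 2.036 Ω
X_C = 1/(ωC) = 5.990 Ω
Parallel: admittances add. Y = 1/R + 1/(jωL) + jωC
Y = (0.09091 − j0.3243) S
|Y| = 0.3368 S → |Z| = 1/|Y| = 2.969 Ω, ∠Z = −∠Y = 74.34°

74.34°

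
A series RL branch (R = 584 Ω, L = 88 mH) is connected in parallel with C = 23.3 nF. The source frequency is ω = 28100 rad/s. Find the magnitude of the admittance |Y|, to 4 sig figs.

X_L = ωL = 2473 Ω
X_C = 1/(ωC) = 1527 Ω
Branch 1 (R+jX_L): Z₁ = 584.0 + j2473 Ω, |Z₁| = 2541 Ω
Branch 2 (−jX_C): Z₂ = −j1527 Ω
Parallel: Z = Z₁Z₂/(Z₁+Z₂), |Z| = 3492 Ω, ∠Z = -71.58°
|Y| = 1/|Z| = 286.4 μS

286.4 μS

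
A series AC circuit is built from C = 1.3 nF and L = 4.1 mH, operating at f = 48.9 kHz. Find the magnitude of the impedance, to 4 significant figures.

ω = 2πf = 307200 rad/s
X_L = ωL = 1260 Ω
X_C = 1/(ωC) = 2504 Ω
Net reactance X = X_L − X_C = -1244 Ω
Z = − j1244 Ω
|Z| = √(0² + 1244²) = 1244 Ω

1244 Ω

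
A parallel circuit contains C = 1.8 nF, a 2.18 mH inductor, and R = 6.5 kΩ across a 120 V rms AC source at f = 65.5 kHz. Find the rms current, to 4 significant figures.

48.51 mA

ω = 2πf = 411500 rad/s
X_L = ωL = 897.2 Ω
X_C = 1/(ωC) = 1350 Ω
Parallel: admittances add. Y = 1/R + 1/(jωL) + jωC
Y = (0.0001538 − j0.0003738) S
|Y| = 0.0004042 S → |Z| = 1/|Y| = 2474 Ω, ∠Z = −∠Y = 67.63°
I = V/|Z| = 120/2474 = 48.51 mA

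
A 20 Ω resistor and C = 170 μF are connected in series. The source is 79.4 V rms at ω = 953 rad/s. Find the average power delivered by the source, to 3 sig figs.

288 W

X_C = 1/(ωC) = 6.17 Ω
Z = 20.0 − j6.17 Ω
|Z| = √(20.0² + 6.17²) = 20.9 Ω
∠Z = arctan(-6.17/20.0) = -17.2°
I = V/|Z| = 3.79 A
P = VI cos φ = 79.4 × 3.79 × cos(-17.2°) = 288 W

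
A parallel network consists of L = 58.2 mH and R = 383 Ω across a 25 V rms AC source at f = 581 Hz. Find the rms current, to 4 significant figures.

ω = 2πf = 3651 rad/s
X_L = ωL = 212.5 Ω
Parallel: admittances add. Y = 1/R + 1/(jωL)
Y = (0.002611 − j0.004707) S
|Y| = 0.005382 S → |Z| = 1/|Y| = 185.8 Ω, ∠Z = −∠Y = 60.98°
I = V/|Z| = 25/185.8 = 134.6 mA

134.6 mA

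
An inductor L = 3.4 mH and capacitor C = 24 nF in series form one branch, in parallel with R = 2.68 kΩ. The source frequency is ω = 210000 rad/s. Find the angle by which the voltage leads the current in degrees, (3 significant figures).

X_L = ωL = 714 Ω
X_C = 1/(ωC) = 198 Ω
Branch 1: Z₁ = R = 2680 Ω
Branch 2 (series LC): Z₂ = j(X_L − X_C) = j516 Ω
Parallel: Z = Z₁Z₂/(Z₁+Z₂), |Z| = 506 Ω, ∠Z = 79.1°

79.1°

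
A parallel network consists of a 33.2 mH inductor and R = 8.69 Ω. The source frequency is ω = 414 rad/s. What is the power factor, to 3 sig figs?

X_L = ωL = 13.7 Ω
Parallel: admittances add. Y = 1/R + 1/(jωL)
Y = (0.115 − j0.0728) S
|Y| = 0.136 S → |Z| = 1/|Y| = 7.35 Ω, ∠Z = −∠Y = 32.3°
cos φ = cos(32.3°) = 0.845

0.845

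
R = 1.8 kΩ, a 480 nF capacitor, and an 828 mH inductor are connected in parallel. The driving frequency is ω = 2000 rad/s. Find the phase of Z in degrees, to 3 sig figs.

-32.7°

X_L = ωL = 1660 Ω
X_C = 1/(ωC) = 1040 Ω
Parallel: admittances add. Y = 1/R + 1/(jωL) + jωC
Y = (0.000556 + j0.000356) S
|Y| = 0.000660 S → |Z| = 1/|Y| = 1520 Ω, ∠Z = −∠Y = -32.7°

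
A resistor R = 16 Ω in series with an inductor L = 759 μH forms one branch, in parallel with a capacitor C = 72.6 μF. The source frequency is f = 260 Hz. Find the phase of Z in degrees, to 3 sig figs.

-61.4°

ω = 2πf = 1634 rad/s
X_L = ωL = 1.24 Ω
X_C = 1/(ωC) = 8.43 Ω
Branch 1 (R+jX_L): Z₁ = 16.0 + j1.24 Ω, |Z₁| = 16.0 Ω
Branch 2 (−jX_C): Z₂ = −j8.43 Ω
Parallel: Z = Z₁Z₂/(Z₁+Z₂), |Z| = 7.71 Ω, ∠Z = -61.4°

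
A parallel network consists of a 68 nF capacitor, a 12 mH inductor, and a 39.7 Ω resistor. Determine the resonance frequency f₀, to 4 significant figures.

ω₀ = 1/√(LC) = 1/√(0.012 × 6.8e-08) = 35010 rad/s
f₀ = ω₀/(2π) = 5.572 kHz

5.572 kHz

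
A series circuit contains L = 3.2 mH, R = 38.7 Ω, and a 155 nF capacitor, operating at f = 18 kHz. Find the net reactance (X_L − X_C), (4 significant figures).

304.9 Ω

ω = 2πf = 113100 rad/s
X_L = ωL = 361.9 Ω
X_C = 1/(ωC) = 57.04 Ω
X = 361.9 − 57.04 = 304.9 Ω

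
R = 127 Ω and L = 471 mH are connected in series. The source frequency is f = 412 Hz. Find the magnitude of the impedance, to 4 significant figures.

ω = 2πf = 2589 rad/s
X_L = ωL = 1219 Ω
Z = 127.0 + j1219 Ω
|Z| = √(127.0² + 1219²) = 1226 Ω

1226 Ω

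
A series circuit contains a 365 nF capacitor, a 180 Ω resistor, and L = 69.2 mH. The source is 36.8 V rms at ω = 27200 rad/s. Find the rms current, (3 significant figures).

X_L = ωL = 1880 Ω
X_C = 1/(ωC) = 101 Ω
Net reactance X = X_L − X_C = 1780 Ω
Z = 180 + j1780 Ω
|Z| = √(180² + 1780²) = 1790 Ω
I = V/|Z| = 36.8/1790 = 20.6 mA

20.6 mA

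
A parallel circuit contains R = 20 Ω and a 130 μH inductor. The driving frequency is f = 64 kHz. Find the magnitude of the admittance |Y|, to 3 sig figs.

53.5 mS

ω = 2πf = 402100 rad/s
X_L = ωL = 52.3 Ω
Parallel: admittances add. Y = 1/R + 1/(jωL)
Y = (0.0500 − j0.0191) S
|Y| = 0.0535 S → |Z| = 1/|Y| = 18.7 Ω, ∠Z = −∠Y = 20.9°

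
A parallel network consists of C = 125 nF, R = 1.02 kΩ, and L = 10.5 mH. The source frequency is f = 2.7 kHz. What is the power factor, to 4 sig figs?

ω = 2πf = 16960 rad/s
X_L = ωL = 178.1 Ω
X_C = 1/(ωC) = 471.6 Ω
Parallel: admittances add. Y = 1/R + 1/(jωL) + jωC
Y = (0.0009804 − j0.003493) S
|Y| = 0.003628 S → |Z| = 1/|Y| = 275.6 Ω, ∠Z = −∠Y = 74.32°
cos φ = cos(74.32°) = 0.2702

0.2702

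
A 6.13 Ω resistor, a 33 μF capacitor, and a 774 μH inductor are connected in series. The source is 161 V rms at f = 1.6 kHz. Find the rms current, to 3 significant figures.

ω = 2πf = 10050 rad/s
X_L = ωL = 7.78 Ω
X_C = 1/(ωC) = 3.01 Ω
Net reactance X = X_L − X_C = 4.77 Ω
Z = 6.13 + j4.77 Ω
|Z| = √(6.13² + 4.77²) = 7.77 Ω
I = V/|Z| = 161/7.77 = 20.7 A

20.7 A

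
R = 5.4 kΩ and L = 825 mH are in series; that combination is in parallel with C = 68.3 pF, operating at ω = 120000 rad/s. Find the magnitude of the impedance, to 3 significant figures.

512000 Ω

X_L = ωL = 99000 Ω
X_C = 1/(ωC) = 122000 Ω
Branch 1 (R+jX_L): Z₁ = 5400 + j99000 Ω, |Z₁| = 99100 Ω
Branch 2 (−jX_C): Z₂ = −j122000 Ω
Parallel: Z = Z₁Z₂/(Z₁+Z₂), |Z| = 512000 Ω, ∠Z = 73.7°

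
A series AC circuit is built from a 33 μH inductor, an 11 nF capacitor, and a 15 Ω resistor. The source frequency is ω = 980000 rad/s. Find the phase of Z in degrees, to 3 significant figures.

-76.1°

X_L = ωL = 32.3 Ω
X_C = 1/(ωC) = 92.8 Ω
Net reactance X = X_L − X_C = -60.4 Ω
Z = 15.0 − j60.4 Ω
|Z| = √(15.0² + 60.4²) = 62.3 Ω
∠Z = arctan(-60.4/15.0) = -76.1°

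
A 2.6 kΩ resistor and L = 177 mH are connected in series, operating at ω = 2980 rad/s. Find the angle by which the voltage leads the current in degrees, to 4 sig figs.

11.47°

X_L = ωL = 527.5 Ω
Z = 2600 + j527.5 Ω
|Z| = √(2600² + 527.5²) = 2653 Ω
∠Z = arctan(527.5/2600) = 11.47°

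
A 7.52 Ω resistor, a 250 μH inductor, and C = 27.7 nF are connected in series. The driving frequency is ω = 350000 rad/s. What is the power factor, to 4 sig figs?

0.4332

X_L = ωL = 87.50 Ω
X_C = 1/(ωC) = 103.1 Ω
Net reactance X = X_L − X_C = -15.65 Ω
Z = 7.520 − j15.65 Ω
|Z| = √(7.520² + 15.65²) = 17.36 Ω
∠Z = arctan(-15.65/7.520) = -64.33°
cos φ = cos(-64.33°) = 0.4332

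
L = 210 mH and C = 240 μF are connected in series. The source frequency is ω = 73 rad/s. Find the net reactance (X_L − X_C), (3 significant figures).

X_L = ωL = 15.3 Ω
X_C = 1/(ωC) = 57.1 Ω
X = 15.3 − 57.1 = -41.7 Ω

-41.7 Ω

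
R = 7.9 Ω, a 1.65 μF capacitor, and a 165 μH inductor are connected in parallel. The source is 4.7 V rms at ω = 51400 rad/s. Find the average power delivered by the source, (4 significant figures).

X_L = ωL = 8.481 Ω
X_C = 1/(ωC) = 11.79 Ω
Parallel: admittances add. Y = 1/R + 1/(jωL) + jωC
Y = (0.1266 − j0.03310) S
|Y| = 0.1308 S → |Z| = 1/|Y| = 7.643 Ω, ∠Z = −∠Y = 14.65°
I = V/|Z| = 614.9 mA
P = VI cos φ = 4.7 × 0.6149 × cos(14.65°) = 2.796 W

2.796 W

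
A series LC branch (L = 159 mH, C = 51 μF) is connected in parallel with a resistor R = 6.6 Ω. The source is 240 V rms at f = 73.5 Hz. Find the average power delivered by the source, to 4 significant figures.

ω = 2πf = 461.8 rad/s
X_L = ωL = 73.43 Ω
X_C = 1/(ωC) = 42.46 Ω
Branch 1: Z₁ = R = 6.600 Ω
Branch 2 (series LC): Z₂ = j(X_L − X_C) = j30.97 Ω
Parallel: Z = Z₁Z₂/(Z₁+Z₂), |Z| = 6.455 Ω, ∠Z = 12.03°
I = V/|Z| = 37.18 A
P = VI cos φ = 240 × 37.18 × cos(12.03°) = 8.727 kW

8.727 kW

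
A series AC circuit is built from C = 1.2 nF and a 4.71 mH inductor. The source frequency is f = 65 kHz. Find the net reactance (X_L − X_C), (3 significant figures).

-117 Ω

ω = 2πf = 408400 rad/s
X_L = ωL = 1920 Ω
X_C = 1/(ωC) = 2040 Ω
X = 1920 − 2040 = -117 Ω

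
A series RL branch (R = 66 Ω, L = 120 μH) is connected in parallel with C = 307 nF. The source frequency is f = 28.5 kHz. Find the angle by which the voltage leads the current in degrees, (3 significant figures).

-74.8°

ω = 2πf = 179100 rad/s
X_L = ωL = 21.5 Ω
X_C = 1/(ωC) = 18.2 Ω
Branch 1 (R+jX_L): Z₁ = 66.0 + j21.5 Ω, |Z₁| = 69.4 Ω
Branch 2 (−jX_C): Z₂ = −j18.2 Ω
Parallel: Z = Z₁Z₂/(Z₁+Z₂), |Z| = 19.1 Ω, ∠Z = -74.8°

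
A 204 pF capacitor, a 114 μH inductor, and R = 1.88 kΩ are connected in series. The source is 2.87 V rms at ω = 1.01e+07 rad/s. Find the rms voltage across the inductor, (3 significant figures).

1.66 V

X_L = ωL = 1150 Ω
X_C = 1/(ωC) = 485 Ω
Net reactance X = X_L − X_C = 666 Ω
Z = 1880 + j666 Ω
|Z| = √(1880² + 666²) = 1990 Ω
I = V/|Z| = 1.44 mA
V_L = I·|Z_L| = 0.00144 × 1150 = 1.66 V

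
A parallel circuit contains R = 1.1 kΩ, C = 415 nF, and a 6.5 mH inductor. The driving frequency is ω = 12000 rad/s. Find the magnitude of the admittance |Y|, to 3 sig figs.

X_L = ωL = 78.0 Ω
X_C = 1/(ωC) = 201 Ω
Parallel: admittances add. Y = 1/R + 1/(jωL) + jωC
Y = (0.000909 − j0.00784) S
|Y| = 0.00789 S → |Z| = 1/|Y| = 127 Ω, ∠Z = −∠Y = 83.4°

7.89 mS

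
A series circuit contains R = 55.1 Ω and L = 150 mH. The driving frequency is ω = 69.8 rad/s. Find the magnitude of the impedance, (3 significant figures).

56.1 Ω

X_L = ωL = 10.5 Ω
Z = 55.1 + j10.5 Ω
|Z| = √(55.1² + 10.5²) = 56.1 Ω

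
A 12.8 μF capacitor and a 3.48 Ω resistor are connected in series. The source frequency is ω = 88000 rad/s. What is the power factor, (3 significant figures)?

X_C = 1/(ωC) = 0.888 Ω
Z = 3.48 − j0.888 Ω
|Z| = √(3.48² + 0.888²) = 3.59 Ω
∠Z = arctan(-0.888/3.48) = -14.3°
cos φ = cos(-14.3°) = 0.969

0.969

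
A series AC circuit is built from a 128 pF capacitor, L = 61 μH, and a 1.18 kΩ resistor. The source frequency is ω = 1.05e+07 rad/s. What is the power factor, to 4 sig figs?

X_L = ωL = 640.5 Ω
X_C = 1/(ωC) = 744.0 Ω
Net reactance X = X_L − X_C = -103.5 Ω
Z = 1180 − j103.5 Ω
|Z| = √(1180² + 103.5²) = 1185 Ω
∠Z = arctan(-103.5/1180) = -5.015°
cos φ = cos(-5.015°) = 0.9962

0.9962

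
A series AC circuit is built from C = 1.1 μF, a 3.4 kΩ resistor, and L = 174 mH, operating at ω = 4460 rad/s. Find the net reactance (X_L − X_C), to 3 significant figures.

X_L = ωL = 776 Ω
X_C = 1/(ωC) = 204 Ω
X = 776 − 204 = 572 Ω

572 Ω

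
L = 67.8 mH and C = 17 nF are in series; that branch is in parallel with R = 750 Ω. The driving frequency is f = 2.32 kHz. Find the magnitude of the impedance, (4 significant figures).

728.3 Ω

ω = 2πf = 14580 rad/s
X_L = ωL = 988.3 Ω
X_C = 1/(ωC) = 4035 Ω
Branch 1: Z₁ = R = 750.0 Ω
Branch 2 (series LC): Z₂ = j(X_L − X_C) = −j3047 Ω
Parallel: Z = Z₁Z₂/(Z₁+Z₂), |Z| = 728.3 Ω, ∠Z = -13.83°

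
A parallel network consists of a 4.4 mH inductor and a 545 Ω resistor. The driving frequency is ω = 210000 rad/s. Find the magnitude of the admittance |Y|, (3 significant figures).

X_L = ωL = 924 Ω
Parallel: admittances add. Y = 1/R + 1/(jωL)
Y = (0.00183 − j0.00108) S
|Y| = 0.00213 S → |Z| = 1/|Y| = 469 Ω, ∠Z = −∠Y = 30.5°

2.13 mS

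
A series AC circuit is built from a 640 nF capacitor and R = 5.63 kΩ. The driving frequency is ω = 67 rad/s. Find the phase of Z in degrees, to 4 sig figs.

-76.43°

X_C = 1/(ωC) = 23320 Ω
Z = 5630 − j23320 Ω
|Z| = √(5630² + 23320²) = 23990 Ω
∠Z = arctan(-23320/5630) = -76.43°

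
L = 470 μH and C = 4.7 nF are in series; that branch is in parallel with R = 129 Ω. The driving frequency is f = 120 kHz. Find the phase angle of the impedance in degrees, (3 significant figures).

60.8°

ω = 2πf = 754000 rad/s
X_L = ωL = 354 Ω
X_C = 1/(ωC) = 282 Ω
Branch 1: Z₁ = R = 129 Ω
Branch 2 (series LC): Z₂ = j(X_L − X_C) = j72.2 Ω
Parallel: Z = Z₁Z₂/(Z₁+Z₂), |Z| = 63.0 Ω, ∠Z = 60.8°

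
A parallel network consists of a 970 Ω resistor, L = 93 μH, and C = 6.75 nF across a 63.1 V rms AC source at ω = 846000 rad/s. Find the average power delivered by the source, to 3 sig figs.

X_L = ωL = 78.7 Ω
X_C = 1/(ωC) = 175 Ω
Parallel: admittances add. Y = 1/R + 1/(jωL) + jωC
Y = (0.00103 − j0.00700) S
|Y| = 0.00708 S → |Z| = 1/|Y| = 141 Ω, ∠Z = −∠Y = 81.6°
I = V/|Z| = 446 mA
P = VI cos φ = 63.1 × 0.446 × cos(81.6°) = 4.10 W

4.10 W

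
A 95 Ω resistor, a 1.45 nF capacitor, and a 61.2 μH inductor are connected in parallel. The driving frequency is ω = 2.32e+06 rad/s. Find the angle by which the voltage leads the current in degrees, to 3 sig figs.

X_L = ωL = 142 Ω
X_C = 1/(ωC) = 297 Ω
Parallel: admittances add. Y = 1/R + 1/(jωL) + jωC
Y = (0.0105 − j0.00368) S
|Y| = 0.0112 S → |Z| = 1/|Y| = 89.7 Ω, ∠Z = −∠Y = 19.3°

19.3°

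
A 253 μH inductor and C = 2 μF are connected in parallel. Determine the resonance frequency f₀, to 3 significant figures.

7.08 kHz

ω₀ = 1/√(LC) = 1/√(0.000253 × 2e-06) = 44460 rad/s
f₀ = ω₀/(2π) = 7.08 kHz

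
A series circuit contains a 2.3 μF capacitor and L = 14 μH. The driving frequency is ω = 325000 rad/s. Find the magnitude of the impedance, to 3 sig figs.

3.21 Ω

X_L = ωL = 4.55 Ω
X_C = 1/(ωC) = 1.34 Ω
Net reactance X = X_L − X_C = 3.21 Ω
Z = j3.21 Ω
|Z| = √(0² + 3.21²) = 3.21 Ω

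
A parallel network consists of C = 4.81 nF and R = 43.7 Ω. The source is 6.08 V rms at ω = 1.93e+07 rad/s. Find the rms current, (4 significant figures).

581.3 mA

X_C = 1/(ωC) = 10.77 Ω
Parallel: admittances add. Y = 1/R + jωC
Y = (0.02288 + j0.09283) S
|Y| = 0.09561 S → |Z| = 1/|Y| = 10.46 Ω, ∠Z = −∠Y = -76.15°
I = V/|Z| = 6.08/10.46 = 581.3 mA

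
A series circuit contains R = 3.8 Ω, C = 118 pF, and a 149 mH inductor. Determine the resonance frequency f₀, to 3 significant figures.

38.0 kHz

ω₀ = 1/√(LC) = 1/√(0.149 × 1.18e-10) = 238500 rad/s
f₀ = ω₀/(2π) = 38.0 kHz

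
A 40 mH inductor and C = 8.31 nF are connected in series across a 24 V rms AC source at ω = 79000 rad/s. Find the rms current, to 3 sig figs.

14.7 mA

X_L = ωL = 3160 Ω
X_C = 1/(ωC) = 1520 Ω
Net reactance X = X_L − X_C = 1640 Ω
Z = j1640 Ω
|Z| = √(0² + 1640²) = 1640 Ω
I = V/|Z| = 24/1640 = 14.7 mA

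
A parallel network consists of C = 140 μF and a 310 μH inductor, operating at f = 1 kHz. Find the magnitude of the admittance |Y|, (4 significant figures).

366.2 mS

ω = 2πf = 6283 rad/s
X_L = ωL = 1.948 Ω
X_C = 1/(ωC) = 1.137 Ω
Parallel: admittances add. Y = 1/(jωL) + jωC
Y = (0 + j0.3662) S
|Y| = 0.3662 S → |Z| = 1/|Y| = 2.730 Ω, ∠Z = −∠Y = -90.00°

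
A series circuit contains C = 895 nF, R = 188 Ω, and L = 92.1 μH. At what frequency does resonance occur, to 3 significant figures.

ω₀ = 1/√(LC) = 1/√(9.21e-05 × 8.95e-07) = 110100 rad/s
f₀ = ω₀/(2π) = 17.5 kHz

17.5 kHz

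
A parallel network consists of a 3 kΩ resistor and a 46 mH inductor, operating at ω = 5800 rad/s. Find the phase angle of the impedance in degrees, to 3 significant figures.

X_L = ωL = 267 Ω
Parallel: admittances add. Y = 1/R + 1/(jωL)
Y = (0.000333 − j0.00375) S
|Y| = 0.00376 S → |Z| = 1/|Y| = 266 Ω, ∠Z = −∠Y = 84.9°

84.9°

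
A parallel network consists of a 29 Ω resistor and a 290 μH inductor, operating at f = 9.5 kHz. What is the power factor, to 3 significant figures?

ω = 2πf = 59690 rad/s
X_L = ωL = 17.3 Ω
Parallel: admittances add. Y = 1/R + 1/(jωL)
Y = (0.0345 − j0.0578) S
|Y| = 0.0673 S → |Z| = 1/|Y| = 14.9 Ω, ∠Z = −∠Y = 59.2°
cos φ = cos(59.2°) = 0.513

0.513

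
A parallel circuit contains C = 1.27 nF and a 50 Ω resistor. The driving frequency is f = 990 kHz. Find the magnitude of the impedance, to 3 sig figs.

ω = 2πf = 6.22e+06 rad/s
X_C = 1/(ωC) = 127 Ω
Parallel: admittances add. Y = 1/R + jωC
Y = (0.0200 + j0.00790) S
|Y| = 0.0215 S → |Z| = 1/|Y| = 46.5 Ω, ∠Z = −∠Y = -21.6°

46.5 Ω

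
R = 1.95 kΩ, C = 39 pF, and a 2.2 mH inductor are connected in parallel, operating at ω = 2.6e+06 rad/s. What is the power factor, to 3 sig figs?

X_L = ωL = 5720 Ω
X_C = 1/(ωC) = 9860 Ω
Parallel: admittances add. Y = 1/R + 1/(jωL) + jωC
Y = (0.000513 − j7.34e-05) S
|Y| = 0.000518 S → |Z| = 1/|Y| = 1930 Ω, ∠Z = −∠Y = 8.15°
cos φ = cos(8.15°) = 0.990

0.990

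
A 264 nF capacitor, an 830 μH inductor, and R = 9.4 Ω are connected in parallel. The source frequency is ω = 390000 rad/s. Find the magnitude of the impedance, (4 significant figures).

6.853 Ω

X_L = ωL = 323.7 Ω
X_C = 1/(ωC) = 9.713 Ω
Parallel: admittances add. Y = 1/R + 1/(jωL) + jωC
Y = (0.1064 + j0.09987) S
|Y| = 0.1459 S → |Z| = 1/|Y| = 6.853 Ω, ∠Z = −∠Y = -43.19°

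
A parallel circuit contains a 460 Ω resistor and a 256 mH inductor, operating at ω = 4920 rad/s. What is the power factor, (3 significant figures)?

X_L = ωL = 1260 Ω
Parallel: admittances add. Y = 1/R + 1/(jωL)
Y = (0.00217 − j0.000794) S
|Y| = 0.00231 S → |Z| = 1/|Y| = 432 Ω, ∠Z = −∠Y = 20.1°
cos φ = cos(20.1°) = 0.939

0.939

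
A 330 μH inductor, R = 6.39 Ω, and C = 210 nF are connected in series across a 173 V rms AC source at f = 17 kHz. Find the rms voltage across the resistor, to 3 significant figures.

ω = 2πf = 106800 rad/s
X_L = ωL = 35.2 Ω
X_C = 1/(ωC) = 44.6 Ω
Net reactance X = X_L − X_C = -9.33 Ω
Z = 6.39 − j9.33 Ω
|Z| = √(6.39² + 9.33²) = 11.3 Ω
I = V/|Z| = 15.3 A
V_R = I·|Z_R| = 15.3 × 6.39 = 97.7 V

97.7 V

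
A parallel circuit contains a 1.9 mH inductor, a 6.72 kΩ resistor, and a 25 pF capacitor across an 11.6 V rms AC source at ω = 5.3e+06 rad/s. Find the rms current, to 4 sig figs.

X_L = ωL = 10070 Ω
X_C = 1/(ωC) = 7547 Ω
Parallel: admittances add. Y = 1/R + 1/(jωL) + jωC
Y = (0.0001488 + j3.32e-05) S
|Y| = 0.0001525 S → |Z| = 1/|Y| = 6559 Ω, ∠Z = −∠Y = -12.58°
I = V/|Z| = 11.6/6559 = 1.769 mA

1.769 mA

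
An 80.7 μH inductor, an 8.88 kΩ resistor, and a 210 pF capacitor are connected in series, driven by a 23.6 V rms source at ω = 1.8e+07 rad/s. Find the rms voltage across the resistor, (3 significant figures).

23.4 V

X_L = ωL = 1450 Ω
X_C = 1/(ωC) = 265 Ω
Net reactance X = X_L − X_C = 1190 Ω
Z = 8880 + j1190 Ω
|Z| = √(8880² + 1190²) = 8960 Ω
I = V/|Z| = 2.63 mA
V_R = I·|Z_R| = 0.00263 × 8880 = 23.4 V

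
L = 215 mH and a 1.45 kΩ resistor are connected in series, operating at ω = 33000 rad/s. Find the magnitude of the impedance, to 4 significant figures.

X_L = ωL = 7095 Ω
Z = 1450 + j7095 Ω
|Z| = √(1450² + 7095²) = 7242 Ω

7242 Ω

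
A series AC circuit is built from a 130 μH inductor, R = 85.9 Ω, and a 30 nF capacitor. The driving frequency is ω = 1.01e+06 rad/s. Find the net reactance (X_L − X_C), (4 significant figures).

X_L = ωL = 131.3 Ω
X_C = 1/(ωC) = 33.00 Ω
X = 131.3 − 33.00 = 98.30 Ω

98.30 Ω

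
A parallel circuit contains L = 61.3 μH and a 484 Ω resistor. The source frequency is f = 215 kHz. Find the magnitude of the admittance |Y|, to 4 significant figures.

12.25 mS

ω = 2πf = 1.351e+06 rad/s
X_L = ωL = 82.81 Ω
Parallel: admittances add. Y = 1/R + 1/(jωL)
Y = (0.002066 − j0.01208) S
|Y| = 0.01225 S → |Z| = 1/|Y| = 81.62 Ω, ∠Z = −∠Y = 80.29°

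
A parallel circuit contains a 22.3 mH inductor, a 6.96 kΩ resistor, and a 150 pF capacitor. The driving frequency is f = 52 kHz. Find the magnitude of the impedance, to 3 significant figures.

ω = 2πf = 326700 rad/s
X_L = ωL = 7290 Ω
X_C = 1/(ωC) = 20400 Ω
Parallel: admittances add. Y = 1/R + 1/(jωL) + jωC
Y = (0.000144 − j8.82e-05) S
|Y| = 0.000169 S → |Z| = 1/|Y| = 5930 Ω, ∠Z = −∠Y = 31.6°

5930 Ω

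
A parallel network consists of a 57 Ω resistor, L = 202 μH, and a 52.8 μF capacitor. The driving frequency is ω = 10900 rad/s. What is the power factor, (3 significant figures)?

X_L = ωL = 2.20 Ω
X_C = 1/(ωC) = 1.74 Ω
Parallel: admittances add. Y = 1/R + 1/(jωL) + jωC
Y = (0.0175 + j0.121) S
|Y| = 0.123 S → |Z| = 1/|Y| = 8.16 Ω, ∠Z = −∠Y = -81.8°
cos φ = cos(-81.8°) = 0.143

0.143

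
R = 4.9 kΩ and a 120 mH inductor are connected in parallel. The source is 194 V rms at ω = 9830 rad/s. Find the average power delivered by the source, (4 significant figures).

7.681 W

X_L = ωL = 1180 Ω
Parallel: admittances add. Y = 1/R + 1/(jωL)
Y = (0.0002041 − j0.0008477) S
|Y| = 0.0008720 S → |Z| = 1/|Y| = 1147 Ω, ∠Z = −∠Y = 76.46°
I = V/|Z| = 169.2 mA
P = VI cos φ = 194 × 0.1692 × cos(76.46°) = 7.681 W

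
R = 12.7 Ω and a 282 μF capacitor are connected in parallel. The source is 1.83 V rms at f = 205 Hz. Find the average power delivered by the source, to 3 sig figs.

264 mW

ω = 2πf = 1288 rad/s
X_C = 1/(ωC) = 2.75 Ω
Parallel: admittances add. Y = 1/R + jωC
Y = (0.0787 + j0.363) S
|Y| = 0.372 S → |Z| = 1/|Y| = 2.69 Ω, ∠Z = −∠Y = -77.8°
I = V/|Z| = 680 mA
P = VI cos φ = 1.83 × 0.680 × cos(-77.8°) = 264 mW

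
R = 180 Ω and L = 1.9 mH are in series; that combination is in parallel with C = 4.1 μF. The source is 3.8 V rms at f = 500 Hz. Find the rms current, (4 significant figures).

ω = 2πf = 3142 rad/s
X_L = ωL = 5.969 Ω
X_C = 1/(ωC) = 77.64 Ω
Branch 1 (R+jX_L): Z₁ = 180.0 + j5.969 Ω, |Z₁| = 180.1 Ω
Branch 2 (−jX_C): Z₂ = −j77.64 Ω
Parallel: Z = Z₁Z₂/(Z₁+Z₂), |Z| = 72.17 Ω, ∠Z = -66.39°
I = V/|Z| = 3.8/72.17 = 52.65 mA

52.65 mA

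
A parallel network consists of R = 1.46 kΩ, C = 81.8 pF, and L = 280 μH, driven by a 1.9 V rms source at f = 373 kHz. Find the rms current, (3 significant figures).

ω = 2πf = 2.344e+06 rad/s
X_L = ωL = 656 Ω
X_C = 1/(ωC) = 5220 Ω
Parallel: admittances add. Y = 1/R + 1/(jωL) + jωC
Y = (0.000685 − j0.00133) S
|Y| = 0.00150 S → |Z| = 1/|Y| = 668 Ω, ∠Z = −∠Y = 62.8°
I = V/|Z| = 1.9/668 = 2.85 mA

2.85 mA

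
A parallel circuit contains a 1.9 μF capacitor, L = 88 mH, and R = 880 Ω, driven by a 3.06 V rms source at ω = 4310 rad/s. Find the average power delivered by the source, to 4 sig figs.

X_L = ωL = 379.3 Ω
X_C = 1/(ωC) = 122.1 Ω
Parallel: admittances add. Y = 1/R + 1/(jωL) + jωC
Y = (0.001136 + j0.005552) S
|Y| = 0.005668 S → |Z| = 1/|Y| = 176.4 Ω, ∠Z = −∠Y = -78.43°
I = V/|Z| = 17.34 mA
P = VI cos φ = 3.06 × 0.01734 × cos(-78.43°) = 10.64 mW

10.64 mW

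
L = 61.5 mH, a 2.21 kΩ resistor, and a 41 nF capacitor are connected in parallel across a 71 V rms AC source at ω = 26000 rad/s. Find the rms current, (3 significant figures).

44.8 mA

X_L = ωL = 1600 Ω
X_C = 1/(ωC) = 938 Ω
Parallel: admittances add. Y = 1/R + 1/(jωL) + jωC
Y = (0.000452 + j0.000441) S
|Y| = 0.000632 S → |Z| = 1/|Y| = 1580 Ω, ∠Z = −∠Y = -44.2°
I = V/|Z| = 71/1580 = 44.8 mA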